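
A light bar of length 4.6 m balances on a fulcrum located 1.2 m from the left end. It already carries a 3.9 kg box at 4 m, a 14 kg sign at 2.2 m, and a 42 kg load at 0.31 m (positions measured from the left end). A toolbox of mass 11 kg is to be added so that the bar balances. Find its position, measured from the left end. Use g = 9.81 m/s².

x ≈ 2.33 m from the left end

About the fulcrum (at 1.2 m from the left end):
Box: 3.9 × 9.81 = 38.26 N down at 4 m → arm 2.8 m, τ = 38.26 × 2.8 = 107.1 N·m clockwise.
Sign: 14 × 9.81 = 137.3 N down at 2.2 m → arm 1 m, τ = 137.3 × 1 = 137.3 N·m clockwise.
Load: 42 × 9.81 = 412 N down at 0.31 m → arm 0.89 m, τ = 412 × 0.89 = 366.7 N·m counterclockwise.
Net moment of existing loads = 122.3 N·m counterclockwise.
The toolbox weighs 11 × 9.81 = 107.9 N and must supply an equal clockwise moment, so its lever arm about the fulcrum is 122.3 / 107.9 = 1.13 m.
That puts it at 1.2 + 1.13 = 2.33 m from the left end.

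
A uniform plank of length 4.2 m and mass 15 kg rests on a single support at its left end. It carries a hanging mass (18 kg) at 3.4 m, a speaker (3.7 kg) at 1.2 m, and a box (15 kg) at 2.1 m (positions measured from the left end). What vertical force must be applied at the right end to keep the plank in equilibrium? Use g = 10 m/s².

F ≈ 306 N

Taking torques about the left end:
Beam weight: 15 × 10 = 150 N down at 2.1 m → arm 2.1 m, τ = 150 × 2.1 = 315 N·m clockwise.
Hanging mass: 18 × 10 = 180 N down at 3.4 m → arm 3.4 m, τ = 180 × 3.4 = 612 N·m clockwise.
Speaker: 3.7 × 10 = 37 N down at 1.2 m → arm 1.2 m, τ = 37 × 1.2 = 44.4 N·m clockwise.
Box: 15 × 10 = 150 N down at 2.1 m → arm 2.1 m, τ = 150 × 2.1 = 315 N·m clockwise.
Net moment of the loads = 1286 N·m clockwise.
The upward force F acts at the right end, arm 4.2 m, giving F × 4.2 counterclockwise.
For rotational equilibrium, F × 4.2 = 1286, so F = 1286 / 4.2 = 306 N.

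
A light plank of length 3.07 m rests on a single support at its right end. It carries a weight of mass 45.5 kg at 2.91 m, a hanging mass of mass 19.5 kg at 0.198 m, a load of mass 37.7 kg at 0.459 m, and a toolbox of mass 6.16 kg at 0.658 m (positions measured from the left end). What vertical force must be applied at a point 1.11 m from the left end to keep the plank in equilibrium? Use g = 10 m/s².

About the right end:
Weight: 45.5 × 10 = 455 N down at 2.91 m → arm 0.16 m, τ = 455 × 0.16 = 72.8 N·m counterclockwise.
Hanging mass: 19.5 × 10 = 195 N down at 0.198 m → arm 2.872 m, τ = 195 × 2.872 = 560 N·m counterclockwise.
Load: 37.7 × 10 = 377 N down at 0.459 m → arm 2.611 m, τ = 377 × 2.611 = 984.3 N·m counterclockwise.
Toolbox: 6.16 × 10 = 61.6 N down at 0.658 m → arm 2.412 m, τ = 61.6 × 2.412 = 148.6 N·m counterclockwise.
Net moment of the loads = 1766 N·m counterclockwise.
The upward force F acts at a point 1.11 m from the left end, arm 1.96 m, giving F × 1.96 clockwise.
Στ = 0 ⇒ F × 1.96 = 1766 ⇒ F = 1766 / 1.96 = 901 N.

F ≈ 901 N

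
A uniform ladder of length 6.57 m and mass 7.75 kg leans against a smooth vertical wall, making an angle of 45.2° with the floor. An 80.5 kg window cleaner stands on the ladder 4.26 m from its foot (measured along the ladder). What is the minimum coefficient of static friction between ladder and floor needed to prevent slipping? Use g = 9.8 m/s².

μ_min ≈ 0.631

About the foot of the ladder:
Ladder weight 7.75×9.8 = 75.95 N acts at 3.285 m along the ladder; its horizontal arm is 3.285·cos45.2° = 2.315 m → τ = 175.8 N·m clockwise.
Window cleaner: 80.5×9.8 = 788.9 N at 4.26 m → arm 3.002 m → τ = 2368 N·m clockwise.
Wall normal N acts horizontally at the top; its moment arm is the height L sinθ = 6.57·sin45.2° = 4.662 m, counterclockwise.
Στ = 0 ⇒ N × 4.662 = 2544 ⇒ N = 545.7 N.
ΣFx = 0 ⇒ f = N_wall = 545.7 N. ΣFy = 0 ⇒ N_floor = 864.9 N.
μ_min = f / N_floor = 545.7 / 864.9 = 0.631.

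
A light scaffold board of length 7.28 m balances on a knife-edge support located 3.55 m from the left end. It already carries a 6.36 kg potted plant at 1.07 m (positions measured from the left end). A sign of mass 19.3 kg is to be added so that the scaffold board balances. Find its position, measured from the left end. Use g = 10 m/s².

x ≈ 4.37 m from the left end

Choose the knife-edge support (at 3.55 m from the left end) as the axis so the support reaction has zero arm there.
Potted plant: 6.36 × 10 = 63.6 N down at 1.07 m → arm 2.48 m, τ = 63.6 × 2.48 = 157.7 N·m counterclockwise.
Net moment of existing loads = 157.7 N·m counterclockwise.
The sign weighs 19.3 × 10 = 193 N and must supply an equal clockwise moment, so its lever arm about the knife-edge support is 157.7 / 193 = 0.817 m.
That puts it at 3.55 + 0.817 = 4.37 m from the left end.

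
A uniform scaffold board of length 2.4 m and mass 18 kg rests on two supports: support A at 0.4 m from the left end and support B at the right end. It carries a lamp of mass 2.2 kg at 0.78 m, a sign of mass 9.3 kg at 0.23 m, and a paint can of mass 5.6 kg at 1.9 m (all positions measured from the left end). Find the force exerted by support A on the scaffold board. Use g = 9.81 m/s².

About support B:
Beam weight: 18 × 9.81 = 176.6 N down at 1.2 m → arm 1.2 m, τ = 176.6 × 1.2 = 211.9 N·m counterclockwise.
Lamp: 2.2 × 9.81 = 21.58 N down at 0.78 m → arm 1.62 m, τ = 21.58 × 1.62 = 34.96 N·m counterclockwise.
Sign: 9.3 × 9.81 = 91.23 N down at 0.23 m → arm 2.17 m, τ = 91.23 × 2.17 = 198 N·m counterclockwise.
Paint can: 5.6 × 9.81 = 54.94 N down at 1.9 m → arm 0.5 m, τ = 54.94 × 0.5 = 27.47 N·m counterclockwise.
Net load moment about support B = 472.3 N·m counterclockwise.
Reaction R at support A is upward at 0.4 m, arm 2 m → moment R × 2 clockwise.
Balancing moments: R × 2 = 472.3, giving R = 236 N.

R_A ≈ 236 N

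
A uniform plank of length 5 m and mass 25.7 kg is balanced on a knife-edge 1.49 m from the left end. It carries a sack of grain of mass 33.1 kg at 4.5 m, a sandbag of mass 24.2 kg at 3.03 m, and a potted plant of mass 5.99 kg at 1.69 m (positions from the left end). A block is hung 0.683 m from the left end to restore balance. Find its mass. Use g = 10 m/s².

m ≈ 203 kg

Choose the knife-edge (at 1.49 m from the left end) as the axis so the support reaction has zero arm there.
Beam weight: 25.7 × 10 = 257 N down at 2.5 m → arm 1.01 m, τ = 257 × 1.01 = 259.6 N·m clockwise.
Sack of grain: 33.1 × 10 = 331 N down at 4.5 m → arm 3.01 m, τ = 331 × 3.01 = 996.3 N·m clockwise.
Sandbag: 24.2 × 10 = 242 N down at 3.03 m → arm 1.54 m, τ = 242 × 1.54 = 372.7 N·m clockwise.
Potted plant: 5.99 × 10 = 59.9 N down at 1.69 m → arm 0.2 m, τ = 59.9 × 0.2 = 11.98 N·m clockwise.
Net moment of known loads = 1641 N·m clockwise.
An unknown mass m at 0.683 m has arm 0.807 m; its moment is m·g·0.807 counterclockwise.
Στ = 0 ⇒ m × 10 × 0.807 = 1641 ⇒ m = 1641 / (10 × 0.807) = 203 kg.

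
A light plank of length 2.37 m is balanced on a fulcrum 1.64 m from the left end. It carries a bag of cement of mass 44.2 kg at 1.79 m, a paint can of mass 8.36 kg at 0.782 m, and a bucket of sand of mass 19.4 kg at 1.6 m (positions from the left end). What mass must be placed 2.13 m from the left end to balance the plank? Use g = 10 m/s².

m ≈ 2.69 kg

Taking torques about the fulcrum (at 1.64 m from the left end):
Bag of cement: 44.2 × 10 = 442 N down at 1.79 m → arm 0.15 m, τ = 442 × 0.15 = 66.3 N·m clockwise.
Paint can: 8.36 × 10 = 83.6 N down at 0.782 m → arm 0.858 m, τ = 83.6 × 0.858 = 71.73 N·m counterclockwise.
Bucket of sand: 19.4 × 10 = 194 N down at 1.6 m → arm 0.04 m, τ = 194 × 0.04 = 7.76 N·m counterclockwise.
Net moment of known loads = 13.19 N·m counterclockwise.
An unknown mass m at 2.13 m has arm 0.49 m; its moment is m·g·0.49 clockwise.
For rotational equilibrium, m × 10 × 0.49 = 13.19, so m = 13.19 / (10 × 0.49) = 2.69 kg.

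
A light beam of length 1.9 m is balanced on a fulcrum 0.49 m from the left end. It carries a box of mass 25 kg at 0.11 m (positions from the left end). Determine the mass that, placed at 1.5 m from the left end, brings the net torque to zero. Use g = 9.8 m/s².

About the fulcrum (at 0.49 m from the left end):
Box: 25 × 9.8 = 245 N down at 0.11 m → arm 0.38 m, τ = 245 × 0.38 = 93.1 N·m counterclockwise.
Net moment of known loads = 93.1 N·m counterclockwise.
An unknown mass m at 1.5 m has arm 1.01 m; its moment is m·g·1.01 clockwise.
Στ = 0 ⇒ m × 9.8 × 1.01 = 93.1 ⇒ m = 93.1 / (9.8 × 1.01) = 9.41 kg.

m ≈ 9.41 kg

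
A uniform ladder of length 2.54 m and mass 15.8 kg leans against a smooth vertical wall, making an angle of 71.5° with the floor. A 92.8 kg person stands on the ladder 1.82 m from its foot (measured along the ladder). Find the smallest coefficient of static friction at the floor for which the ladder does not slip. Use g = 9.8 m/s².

Taking torques about the foot of the ladder:
Ladder weight 15.8×9.8 = 154.8 N acts at 1.27 m along the ladder; its horizontal arm is 1.27·cos71.5° = 0.403 m → τ = 62.38 N·m clockwise.
Person: 92.8×9.8 = 909.4 N at 1.82 m → arm 0.5775 m → τ = 525.2 N·m clockwise.
Wall normal N acts horizontally at the top; its moment arm is the height L sinθ = 2.54·sin71.5° = 2.409 m, counterclockwise.
For rotational equilibrium, N × 2.409 = 587.6, so N = 243.9 N.
ΣFx = 0 ⇒ f = N_wall = 243.9 N. ΣFy = 0 ⇒ N_floor = 1064 N.
μ_min = f / N_floor = 243.9 / 1064 = 0.229.

μ_min ≈ 0.229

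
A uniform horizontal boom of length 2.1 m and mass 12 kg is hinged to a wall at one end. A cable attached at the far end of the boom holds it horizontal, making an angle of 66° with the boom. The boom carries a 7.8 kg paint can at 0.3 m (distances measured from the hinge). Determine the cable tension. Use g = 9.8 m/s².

T ≈ 76.3 N

Sum moments about the hinge (the unknown hinge reaction has zero arm there).
Beam weight: 12 × 9.8 = 117.6 N down at 1.05 m → arm 1.05 m, τ = 117.6 × 1.05 = 123.5 N·m clockwise.
Paint can: 7.8 × 9.8 = 76.44 N down at 0.3 m → arm 0.3 m, τ = 76.44 × 0.3 = 22.93 N·m clockwise.
Total clockwise load moment = 146.4 N·m.
The cable tension T acts at 2.1 m; only its component perpendicular to the boom, T sinθ, produces torque. sin 66° = 0.9135.
Setting net torque to zero: T × 2.1 × 0.9135 = 146.4 → T = 146.4 / 1.918 = 76.3 N.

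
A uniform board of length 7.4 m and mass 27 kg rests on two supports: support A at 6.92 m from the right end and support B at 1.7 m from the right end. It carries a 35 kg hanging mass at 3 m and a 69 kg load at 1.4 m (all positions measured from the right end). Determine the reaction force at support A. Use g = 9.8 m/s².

Take moments about support B.
Beam weight: 27 × 9.8 = 264.6 N down at 3.7 m → arm 2 m, τ = 264.6 × 2 = 529.2 N·m counterclockwise.
Hanging mass: 35 × 9.8 = 343 N down at 3 m → arm 1.3 m, τ = 343 × 1.3 = 445.9 N·m counterclockwise.
Load: 69 × 9.8 = 676.2 N down at 1.4 m → arm 0.3 m, τ = 676.2 × 0.3 = 202.9 N·m clockwise.
Net load moment about support B = 772.2 N·m counterclockwise.
Reaction R at support A is upward at 6.92 m, arm 5.22 m → moment R × 5.22 clockwise.
Στ = 0 ⇒ R × 5.22 = 772.2 ⇒ R = 148 N.

R_A ≈ 148 N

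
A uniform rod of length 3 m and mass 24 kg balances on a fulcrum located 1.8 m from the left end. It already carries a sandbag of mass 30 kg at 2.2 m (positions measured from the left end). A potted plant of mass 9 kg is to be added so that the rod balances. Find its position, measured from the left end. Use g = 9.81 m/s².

x ≈ 1.27 m from the left end

Sum moments about the fulcrum (at 1.8 m from the left end) (the support reaction has zero arm there).
Beam weight: 24 × 9.81 = 235.4 N down at 1.5 m → arm 0.3 m, τ = 235.4 × 0.3 = 70.62 N·m counterclockwise.
Sandbag: 30 × 9.81 = 294.3 N down at 2.2 m → arm 0.4 m, τ = 294.3 × 0.4 = 117.7 N·m clockwise.
Net moment of existing loads = 47.08 N·m clockwise.
The potted plant weighs 9 × 9.81 = 88.29 N and must supply an equal counterclockwise moment, so its lever arm about the fulcrum is 47.08 / 88.29 = 0.533 m.
That puts it at 1.8 − 0.533 = 1.27 m from the left end.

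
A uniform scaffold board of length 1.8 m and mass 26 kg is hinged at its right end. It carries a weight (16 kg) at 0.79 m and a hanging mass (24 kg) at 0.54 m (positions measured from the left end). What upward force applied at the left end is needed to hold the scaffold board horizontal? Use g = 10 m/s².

Taking torques about the right end:
Beam weight: 26 × 10 = 260 N down at 0.9 m → arm 0.9 m, τ = 260 × 0.9 = 234 N·m counterclockwise.
Weight: 16 × 10 = 160 N down at 0.79 m → arm 1.01 m, τ = 160 × 1.01 = 161.6 N·m counterclockwise.
Hanging mass: 24 × 10 = 240 N down at 0.54 m → arm 1.26 m, τ = 240 × 1.26 = 302.4 N·m counterclockwise.
Net moment of the loads = 698 N·m counterclockwise.
The upward force F acts at the left end, arm 1.8 m, giving F × 1.8 clockwise.
Balancing moments: F × 1.8 = 698, giving F = 698 / 1.8 = 388 N.

F ≈ 388 N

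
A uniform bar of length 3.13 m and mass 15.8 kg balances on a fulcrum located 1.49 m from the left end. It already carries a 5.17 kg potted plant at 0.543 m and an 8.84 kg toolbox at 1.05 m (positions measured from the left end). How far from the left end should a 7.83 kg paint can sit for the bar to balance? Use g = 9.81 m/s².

Choose the fulcrum (at 1.49 m from the left end) as the axis so the support reaction has zero arm there.
Beam weight: 15.8 × 9.81 = 155 N down at 1.565 m → arm 0.075 m, τ = 155 × 0.075 = 11.62 N·m clockwise.
Potted plant: 5.17 × 9.81 = 50.72 N down at 0.543 m → arm 0.947 m, τ = 50.72 × 0.947 = 48.03 N·m counterclockwise.
Toolbox: 8.84 × 9.81 = 86.72 N down at 1.05 m → arm 0.44 m, τ = 86.72 × 0.44 = 38.16 N·m counterclockwise.
Net moment of existing loads = 74.57 N·m counterclockwise.
The paint can weighs 7.83 × 9.81 = 76.81 N and must supply an equal clockwise moment, so its lever arm about the fulcrum is 74.57 / 76.81 = 0.971 m.
That puts it at 1.49 + 0.971 = 2.46 m from the left end.

x ≈ 2.46 m from the left end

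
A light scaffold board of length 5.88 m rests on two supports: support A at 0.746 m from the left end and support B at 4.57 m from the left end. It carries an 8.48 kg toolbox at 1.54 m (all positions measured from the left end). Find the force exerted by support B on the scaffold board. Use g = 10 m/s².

R_B ≈ 17.6 N

Sum moments about support A (its reaction then has zero moment arm).
Toolbox: 8.48 × 10 = 84.8 N down at 1.54 m → arm 0.794 m, τ = 84.8 × 0.794 = 67.33 N·m clockwise.
Net load moment about support A = 67.33 N·m clockwise.
Reaction R at support B is upward at 4.57 m, arm 3.824 m → moment R × 3.824 counterclockwise.
Balancing moments: R × 3.824 = 67.33, giving R = 17.6 N.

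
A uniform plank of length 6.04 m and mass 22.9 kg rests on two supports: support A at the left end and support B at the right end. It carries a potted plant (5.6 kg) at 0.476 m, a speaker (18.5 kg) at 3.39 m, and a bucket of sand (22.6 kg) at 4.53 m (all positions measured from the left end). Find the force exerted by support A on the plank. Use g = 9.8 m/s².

Choose support B as the axis so its reaction then has zero moment arm.
Beam weight: 22.9 × 9.8 = 224.4 N down at 3.02 m → arm 3.02 m, τ = 224.4 × 3.02 = 677.7 N·m counterclockwise.
Potted plant: 5.6 × 9.8 = 54.88 N down at 0.476 m → arm 5.564 m, τ = 54.88 × 5.564 = 305.4 N·m counterclockwise.
Speaker: 18.5 × 9.8 = 181.3 N down at 3.39 m → arm 2.65 m, τ = 181.3 × 2.65 = 480.4 N·m counterclockwise.
Bucket of sand: 22.6 × 9.8 = 221.5 N down at 4.53 m → arm 1.51 m, τ = 221.5 × 1.51 = 334.5 N·m counterclockwise.
Net load moment about support B = 1798 N·m counterclockwise.
Reaction R at support A is upward at 0 m, arm 6.04 m → moment R × 6.04 clockwise.
Στ = 0 ⇒ R × 6.04 = 1798 ⇒ R = 298 N.

R_A ≈ 298 N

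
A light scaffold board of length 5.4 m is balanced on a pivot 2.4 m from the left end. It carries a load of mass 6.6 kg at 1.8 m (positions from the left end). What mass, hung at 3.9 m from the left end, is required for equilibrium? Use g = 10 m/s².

Sum moments about the pivot (at 2.4 m from the left end) (the support reaction has zero arm there).
Load: 6.6 × 10 = 66 N down at 1.8 m → arm 0.6 m, τ = 66 × 0.6 = 39.6 N·m counterclockwise.
Net moment of known loads = 39.6 N·m counterclockwise.
An unknown mass m at 3.9 m has arm 1.5 m; its moment is m·g·1.5 clockwise.
For rotational equilibrium, m × 10 × 1.5 = 39.6, so m = 39.6 / (10 × 1.5) = 2.64 kg.

m ≈ 2.64 kg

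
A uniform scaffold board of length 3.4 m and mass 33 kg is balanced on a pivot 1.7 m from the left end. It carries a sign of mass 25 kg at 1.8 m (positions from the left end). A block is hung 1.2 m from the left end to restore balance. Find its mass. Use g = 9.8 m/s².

About the pivot (at 1.7 m from the left end):
Beam weight: acts at the pivot, moment arm 0 → no torque.
Sign: 25 × 9.8 = 245 N down at 1.8 m → arm 0.1 m, τ = 245 × 0.1 = 24.5 N·m clockwise.
Net moment of known loads = 24.5 N·m clockwise.
An unknown mass m at 1.2 m has arm 0.5 m; its moment is m·g·0.5 counterclockwise.
Balancing moments: m × 9.8 × 0.5 = 24.5, giving m = 24.5 / (9.8 × 0.5) = 5 kg.

m ≈ 5 kg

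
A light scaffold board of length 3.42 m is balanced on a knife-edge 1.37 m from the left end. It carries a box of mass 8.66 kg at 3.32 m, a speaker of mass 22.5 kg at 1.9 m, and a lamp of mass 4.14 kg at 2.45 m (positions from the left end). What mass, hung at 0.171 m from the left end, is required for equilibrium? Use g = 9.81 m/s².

About the knife-edge (at 1.37 m from the left end):
Box: 8.66 × 9.81 = 84.95 N down at 3.32 m → arm 1.95 m, τ = 84.95 × 1.95 = 165.7 N·m clockwise.
Speaker: 22.5 × 9.81 = 220.7 N down at 1.9 m → arm 0.53 m, τ = 220.7 × 0.53 = 117 N·m clockwise.
Lamp: 4.14 × 9.81 = 40.61 N down at 2.45 m → arm 1.08 m, τ = 40.61 × 1.08 = 43.86 N·m clockwise.
Net moment of known loads = 326.6 N·m clockwise.
An unknown mass m at 0.171 m has arm 1.199 m; its moment is m·g·1.199 counterclockwise.
Στ = 0 ⇒ m × 9.81 × 1.199 = 326.6 ⇒ m = 326.6 / (9.81 × 1.199) = 27.8 kg.

m ≈ 27.8 kg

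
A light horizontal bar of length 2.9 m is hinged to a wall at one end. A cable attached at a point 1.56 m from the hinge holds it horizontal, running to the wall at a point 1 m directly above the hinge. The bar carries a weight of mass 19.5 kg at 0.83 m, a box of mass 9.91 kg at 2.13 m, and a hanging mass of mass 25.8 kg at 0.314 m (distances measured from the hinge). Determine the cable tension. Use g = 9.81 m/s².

About the hinge:
Weight: 19.5 × 9.81 = 191.3 N down at 0.83 m → arm 0.83 m, τ = 191.3 × 0.83 = 158.8 N·m clockwise.
Box: 9.91 × 9.81 = 97.22 N down at 2.13 m → arm 2.13 m, τ = 97.22 × 2.13 = 207.1 N·m clockwise.
Hanging mass: 25.8 × 9.81 = 253.1 N down at 0.314 m → arm 0.314 m, τ = 253.1 × 0.314 = 79.47 N·m clockwise.
Total clockwise load moment = 445.4 N·m.
The cable tension T acts at 1.56 m; only its component perpendicular to the bar, T sinθ, produces torque. sinθ = h/√(h²+d²) = 1/√(1²+1.56²) = 0.5397.
Balancing moments: T × 1.56 × 0.5397 = 445.4, giving T = 445.4 / 0.8419 = 529 N.

T ≈ 529 N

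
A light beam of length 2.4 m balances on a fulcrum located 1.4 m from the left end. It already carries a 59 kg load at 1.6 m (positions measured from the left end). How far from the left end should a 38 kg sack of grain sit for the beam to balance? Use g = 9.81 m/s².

x ≈ 1.09 m from the left end

About the fulcrum (at 1.4 m from the left end):
Load: 59 × 9.81 = 578.8 N down at 1.6 m → arm 0.2 m, τ = 578.8 × 0.2 = 115.8 N·m clockwise.
Net moment of existing loads = 115.8 N·m clockwise.
The sack of grain weighs 38 × 9.81 = 372.8 N and must supply an equal counterclockwise moment, so its lever arm about the fulcrum is 115.8 / 372.8 = 0.311 m.
That puts it at 1.4 − 0.311 = 1.09 m from the left end.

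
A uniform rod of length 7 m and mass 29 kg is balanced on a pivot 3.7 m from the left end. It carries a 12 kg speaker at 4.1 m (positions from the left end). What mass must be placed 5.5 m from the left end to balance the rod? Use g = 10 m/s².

Choose the pivot (at 3.7 m from the left end) as the axis so the support reaction has zero arm there.
Beam weight: 29 × 10 = 290 N down at 3.5 m → arm 0.2 m, τ = 290 × 0.2 = 58 N·m counterclockwise.
Speaker: 12 × 10 = 120 N down at 4.1 m → arm 0.4 m, τ = 120 × 0.4 = 48 N·m clockwise.
Net moment of known loads = 10 N·m counterclockwise.
An unknown mass m at 5.5 m has arm 1.8 m; its moment is m·g·1.8 clockwise.
Setting net torque to zero: m × 10 × 1.8 = 10 → m = 10 / (10 × 1.8) = 0.556 kg.

m ≈ 0.556 kg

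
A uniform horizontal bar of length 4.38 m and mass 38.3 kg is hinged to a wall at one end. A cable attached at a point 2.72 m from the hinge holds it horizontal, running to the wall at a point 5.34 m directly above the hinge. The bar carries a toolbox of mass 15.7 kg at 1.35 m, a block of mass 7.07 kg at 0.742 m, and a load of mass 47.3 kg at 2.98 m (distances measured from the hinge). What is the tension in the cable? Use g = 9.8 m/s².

Take moments about the hinge.
Beam weight: 38.3 × 9.8 = 375.3 N down at 2.19 m → arm 2.19 m, τ = 375.3 × 2.19 = 821.9 N·m clockwise.
Toolbox: 15.7 × 9.8 = 153.9 N down at 1.35 m → arm 1.35 m, τ = 153.9 × 1.35 = 207.8 N·m clockwise.
Block: 7.07 × 9.8 = 69.29 N down at 0.742 m → arm 0.742 m, τ = 69.29 × 0.742 = 51.41 N·m clockwise.
Load: 47.3 × 9.8 = 463.5 N down at 2.98 m → arm 2.98 m, τ = 463.5 × 2.98 = 1381 N·m clockwise.
Total clockwise load moment = 2462 N·m.
The cable tension T acts at 2.72 m; only its component perpendicular to the bar, T sinθ, produces torque. sinθ = h/√(h²+d²) = 5.34/√(5.34²+2.72²) = 0.8911.
For rotational equilibrium, T × 2.72 × 0.8911 = 2462, so T = 2462 / 2.424 = 1020 N.

T ≈ 1020 N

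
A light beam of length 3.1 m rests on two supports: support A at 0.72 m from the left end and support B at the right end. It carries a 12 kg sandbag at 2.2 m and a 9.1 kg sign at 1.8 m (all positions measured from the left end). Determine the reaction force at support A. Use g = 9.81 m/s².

Choose support B as the axis so its reaction then has zero moment arm.
Sandbag: 12 × 9.81 = 117.7 N down at 2.2 m → arm 0.9 m, τ = 117.7 × 0.9 = 105.9 N·m counterclockwise.
Sign: 9.1 × 9.81 = 89.27 N down at 1.8 m → arm 1.3 m, τ = 89.27 × 1.3 = 116.1 N·m counterclockwise.
Net load moment about support B = 222 N·m counterclockwise.
Reaction R at support A is upward at 0.72 m, arm 2.38 m → moment R × 2.38 clockwise.
Στ = 0 ⇒ R × 2.38 = 222 ⇒ R = 93.3 N.

R_A ≈ 93.3 N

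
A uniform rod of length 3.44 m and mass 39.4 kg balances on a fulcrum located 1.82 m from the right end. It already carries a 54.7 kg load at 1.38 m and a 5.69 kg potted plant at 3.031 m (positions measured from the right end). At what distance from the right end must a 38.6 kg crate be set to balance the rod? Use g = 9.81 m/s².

x ≈ 2.37 m from the right end

Sum moments about the fulcrum (at 1.82 m from the right end) (the support reaction has zero arm there).
Beam weight: 39.4 × 9.81 = 386.5 N down at 1.72 m → arm 0.1 m, τ = 386.5 × 0.1 = 38.65 N·m clockwise.
Load: 54.7 × 9.81 = 536.6 N down at 1.38 m → arm 0.44 m, τ = 536.6 × 0.44 = 236.1 N·m clockwise.
Potted plant: 5.69 × 9.81 = 55.82 N down at 3.031 m → arm 1.211 m, τ = 55.82 × 1.211 = 67.6 N·m counterclockwise.
Net moment of existing loads = 207.2 N·m clockwise.
The crate weighs 38.6 × 9.81 = 378.7 N and must supply an equal counterclockwise moment, so its lever arm about the fulcrum is 207.2 / 378.7 = 0.547 m.
That puts it at 1.82 + 0.547 = 2.37 m from the right end.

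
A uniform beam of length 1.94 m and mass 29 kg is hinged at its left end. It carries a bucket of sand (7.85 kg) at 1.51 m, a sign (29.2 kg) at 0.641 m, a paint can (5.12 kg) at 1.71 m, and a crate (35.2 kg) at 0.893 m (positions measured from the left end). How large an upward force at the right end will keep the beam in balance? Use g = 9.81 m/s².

F ≈ 500 N

Take moments about the left end.
Beam weight: 29 × 9.81 = 284.5 N down at 0.97 m → arm 0.97 m, τ = 284.5 × 0.97 = 276 N·m clockwise.
Bucket of sand: 7.85 × 9.81 = 77.01 N down at 1.51 m → arm 1.51 m, τ = 77.01 × 1.51 = 116.3 N·m clockwise.
Sign: 29.2 × 9.81 = 286.5 N down at 0.641 m → arm 0.641 m, τ = 286.5 × 0.641 = 183.6 N·m clockwise.
Paint can: 5.12 × 9.81 = 50.23 N down at 1.71 m → arm 1.71 m, τ = 50.23 × 1.71 = 85.89 N·m clockwise.
Crate: 35.2 × 9.81 = 345.3 N down at 0.893 m → arm 0.893 m, τ = 345.3 × 0.893 = 308.4 N·m clockwise.
Net moment of the loads = 970.2 N·m clockwise.
The upward force F acts at the right end, arm 1.94 m, giving F × 1.94 counterclockwise.
Balancing moments: F × 1.94 = 970.2, giving F = 970.2 / 1.94 = 500 N.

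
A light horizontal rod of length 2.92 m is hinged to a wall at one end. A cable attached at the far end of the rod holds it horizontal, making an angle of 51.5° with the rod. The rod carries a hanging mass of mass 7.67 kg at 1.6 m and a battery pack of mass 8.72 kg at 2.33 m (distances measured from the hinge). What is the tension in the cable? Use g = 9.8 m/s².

About the hinge:
Hanging mass: 7.67 × 9.8 = 75.17 N down at 1.6 m → arm 1.6 m, τ = 75.17 × 1.6 = 120.3 N·m clockwise.
Battery pack: 8.72 × 9.8 = 85.46 N down at 2.33 m → arm 2.33 m, τ = 85.46 × 2.33 = 199.1 N·m clockwise.
Total clockwise load moment = 319.4 N·m.
The cable tension T acts at 2.92 m; only its component perpendicular to the rod, T sinθ, produces torque. sin 51.5° = 0.7826.
For rotational equilibrium, T × 2.92 × 0.7826 = 319.4, so T = 319.4 / 2.285 = 140 N.

T ≈ 140 N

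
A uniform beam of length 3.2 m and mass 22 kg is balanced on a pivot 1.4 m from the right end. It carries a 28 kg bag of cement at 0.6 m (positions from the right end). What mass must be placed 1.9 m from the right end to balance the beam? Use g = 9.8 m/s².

m ≈ 36 kg

Sum moments about the pivot (at 1.4 m from the right end) (the support reaction has zero arm there).
Beam weight: 22 × 9.8 = 215.6 N down at 1.6 m → arm 0.2 m, τ = 215.6 × 0.2 = 43.12 N·m counterclockwise.
Bag of cement: 28 × 9.8 = 274.4 N down at 0.6 m → arm 0.8 m, τ = 274.4 × 0.8 = 219.5 N·m clockwise.
Net moment of known loads = 176.4 N·m clockwise.
An unknown mass m at 1.9 m has arm 0.5 m; its moment is m·g·0.5 counterclockwise.
Balancing moments: m × 9.8 × 0.5 = 176.4, giving m = 176.4 / (9.8 × 0.5) = 36 kg.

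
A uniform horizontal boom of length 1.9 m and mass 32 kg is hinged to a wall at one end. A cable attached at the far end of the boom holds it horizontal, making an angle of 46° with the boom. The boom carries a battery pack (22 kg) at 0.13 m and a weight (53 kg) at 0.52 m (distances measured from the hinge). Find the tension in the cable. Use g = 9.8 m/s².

T ≈ 436 N

Taking torques about the hinge:
Beam weight: 32 × 9.8 = 313.6 N down at 0.95 m → arm 0.95 m, τ = 313.6 × 0.95 = 297.9 N·m clockwise.
Battery pack: 22 × 9.8 = 215.6 N down at 0.13 m → arm 0.13 m, τ = 215.6 × 0.13 = 28.03 N·m clockwise.
Weight: 53 × 9.8 = 519.4 N down at 0.52 m → arm 0.52 m, τ = 519.4 × 0.52 = 270.1 N·m clockwise.
Total clockwise load moment = 596 N·m.
The cable tension T acts at 1.9 m; only its component perpendicular to the boom, T sinθ, produces torque. sin 46° = 0.7193.
Setting net torque to zero: T × 1.9 × 0.7193 = 596 → T = 596 / 1.367 = 436 N.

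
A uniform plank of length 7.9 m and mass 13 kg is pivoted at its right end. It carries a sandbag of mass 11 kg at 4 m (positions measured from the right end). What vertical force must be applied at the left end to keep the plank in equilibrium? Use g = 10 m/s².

F ≈ 121 N

Take moments about the right end.
Beam weight: 13 × 10 = 130 N down at 3.95 m → arm 3.95 m, τ = 130 × 3.95 = 513.5 N·m counterclockwise.
Sandbag: 11 × 10 = 110 N down at 4 m → arm 4 m, τ = 110 × 4 = 440 N·m counterclockwise.
Net moment of the loads = 953.5 N·m counterclockwise.
The upward force F acts at the left end, arm 7.9 m, giving F × 7.9 clockwise.
Στ = 0 ⇒ F × 7.9 = 953.5 ⇒ F = 953.5 / 7.9 = 121 N.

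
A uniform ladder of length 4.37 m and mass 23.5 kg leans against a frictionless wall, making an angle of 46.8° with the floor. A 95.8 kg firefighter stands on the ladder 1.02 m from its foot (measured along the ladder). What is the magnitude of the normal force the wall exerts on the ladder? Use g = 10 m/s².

N_wall ≈ 320 N

About the foot of the ladder:
Ladder weight 23.5×10 = 235 N acts at 2.185 m along the ladder; its horizontal arm is 2.185·cos46.8° = 1.496 m → τ = 351.6 N·m clockwise.
Firefighter: 95.8×10 = 958 N at 1.02 m → arm 0.6982 m → τ = 668.9 N·m clockwise.
Wall normal N acts horizontally at the top; its moment arm is the height L sinθ = 4.37·sin46.8° = 3.186 m, counterclockwise.
For rotational equilibrium, N × 3.186 = 1020, so N = 320 N.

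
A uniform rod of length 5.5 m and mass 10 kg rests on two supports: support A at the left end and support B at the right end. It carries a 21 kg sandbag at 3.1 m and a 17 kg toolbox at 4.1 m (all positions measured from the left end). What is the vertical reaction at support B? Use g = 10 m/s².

R_B ≈ 295 N

Choose support A as the axis so its reaction then has zero moment arm.
Beam weight: 10 × 10 = 100 N down at 2.75 m → arm 2.75 m, τ = 100 × 2.75 = 275 N·m clockwise.
Sandbag: 21 × 10 = 210 N down at 3.1 m → arm 3.1 m, τ = 210 × 3.1 = 651 N·m clockwise.
Toolbox: 17 × 10 = 170 N down at 4.1 m → arm 4.1 m, τ = 170 × 4.1 = 697 N·m clockwise.
Net load moment about support A = 1623 N·m clockwise.
Reaction R at support B is upward at 5.5 m, arm 5.5 m → moment R × 5.5 counterclockwise.
Στ = 0 ⇒ R × 5.5 = 1623 ⇒ R = 295 N.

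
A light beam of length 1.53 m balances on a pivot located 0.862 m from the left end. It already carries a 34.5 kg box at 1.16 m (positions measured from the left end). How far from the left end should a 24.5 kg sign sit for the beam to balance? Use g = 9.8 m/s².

About the pivot (at 0.862 m from the left end):
Box: 34.5 × 9.8 = 338.1 N down at 1.16 m → arm 0.298 m, τ = 338.1 × 0.298 = 100.8 N·m clockwise.
Net moment of existing loads = 100.8 N·m clockwise.
The sign weighs 24.5 × 9.8 = 240.1 N and must supply an equal counterclockwise moment, so its lever arm about the pivot is 100.8 / 240.1 = 0.42 m.
That puts it at 0.862 − 0.42 = 0.442 m from the left end.

x ≈ 0.442 m from the left end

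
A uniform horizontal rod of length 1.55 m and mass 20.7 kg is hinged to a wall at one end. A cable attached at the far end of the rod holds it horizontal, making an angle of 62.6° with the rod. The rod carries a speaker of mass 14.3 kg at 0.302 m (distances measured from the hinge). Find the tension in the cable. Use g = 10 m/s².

About the hinge:
Beam weight: 20.7 × 10 = 207 N down at 0.775 m → arm 0.775 m, τ = 207 × 0.775 = 160.4 N·m clockwise.
Speaker: 14.3 × 10 = 143 N down at 0.302 m → arm 0.302 m, τ = 143 × 0.302 = 43.19 N·m clockwise.
Total clockwise load moment = 203.6 N·m.
The cable tension T acts at 1.55 m; only its component perpendicular to the rod, T sinθ, produces torque. sin 62.6° = 0.8878.
Setting net torque to zero: T × 1.55 × 0.8878 = 203.6 → T = 203.6 / 1.376 = 148 N.

T ≈ 148 N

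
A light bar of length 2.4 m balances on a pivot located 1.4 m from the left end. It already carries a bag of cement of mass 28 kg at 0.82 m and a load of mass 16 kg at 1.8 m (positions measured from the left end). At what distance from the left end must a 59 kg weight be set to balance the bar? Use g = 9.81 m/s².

Take moments about the pivot (at 1.4 m from the left end).
Bag of cement: 28 × 9.81 = 274.7 N down at 0.82 m → arm 0.58 m, τ = 274.7 × 0.58 = 159.3 N·m counterclockwise.
Load: 16 × 9.81 = 157 N down at 1.8 m → arm 0.4 m, τ = 157 × 0.4 = 62.8 N·m clockwise.
Net moment of existing loads = 96.5 N·m counterclockwise.
The weight weighs 59 × 9.81 = 578.8 N and must supply an equal clockwise moment, so its lever arm about the pivot is 96.5 / 578.8 = 0.167 m.
That puts it at 1.4 + 0.167 = 1.57 m from the left end.

x ≈ 1.57 m from the left end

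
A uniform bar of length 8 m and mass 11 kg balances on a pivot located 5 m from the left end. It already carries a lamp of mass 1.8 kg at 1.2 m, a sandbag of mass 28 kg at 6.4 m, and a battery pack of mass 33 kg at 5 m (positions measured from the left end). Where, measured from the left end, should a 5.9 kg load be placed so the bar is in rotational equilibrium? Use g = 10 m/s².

x ≈ 1.38 m from the left end

Taking torques about the pivot (at 5 m from the left end):
Beam weight: 11 × 10 = 110 N down at 4 m → arm 1 m, τ = 110 × 1 = 110 N·m counterclockwise.
Lamp: 1.8 × 10 = 18 N down at 1.2 m → arm 3.8 m, τ = 18 × 3.8 = 68.4 N·m counterclockwise.
Sandbag: 28 × 10 = 280 N down at 6.4 m → arm 1.4 m, τ = 280 × 1.4 = 392 N·m clockwise.
Battery pack: acts at the pivot, moment arm 0 → no torque.
Net moment of existing loads = 213.6 N·m clockwise.
The load weighs 5.9 × 10 = 59 N and must supply an equal counterclockwise moment, so its lever arm about the pivot is 213.6 / 59 = 3.62 m.
That puts it at 5 − 3.62 = 1.38 m from the left end.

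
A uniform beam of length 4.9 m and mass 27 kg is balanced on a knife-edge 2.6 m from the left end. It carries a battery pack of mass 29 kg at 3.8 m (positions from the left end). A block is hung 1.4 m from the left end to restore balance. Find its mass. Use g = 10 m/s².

m ≈ 25.6 kg

About the knife-edge (at 2.6 m from the left end):
Beam weight: 27 × 10 = 270 N down at 2.45 m → arm 0.15 m, τ = 270 × 0.15 = 40.5 N·m counterclockwise.
Battery pack: 29 × 10 = 290 N down at 3.8 m → arm 1.2 m, τ = 290 × 1.2 = 348 N·m clockwise.
Net moment of known loads = 307.5 N·m clockwise.
An unknown mass m at 1.4 m has arm 1.2 m; its moment is m·g·1.2 counterclockwise.
For rotational equilibrium, m × 10 × 1.2 = 307.5, so m = 307.5 / (10 × 1.2) = 25.6 kg.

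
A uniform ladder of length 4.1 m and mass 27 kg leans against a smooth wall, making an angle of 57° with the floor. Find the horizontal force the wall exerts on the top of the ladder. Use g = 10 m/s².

Taking torques about the foot of the ladder:
Ladder weight 27×10 = 270 N acts at 2.05 m along the ladder; its horizontal arm is 2.05·cos57° = 1.117 m → τ = 301.6 N·m clockwise.
Wall normal N acts horizontally at the top; its moment arm is the height L sinθ = 4.1·sin57° = 3.439 m, counterclockwise.
Setting net torque to zero: N × 3.439 = 301.6 → N = 87.7 N.

N_wall ≈ 87.7 N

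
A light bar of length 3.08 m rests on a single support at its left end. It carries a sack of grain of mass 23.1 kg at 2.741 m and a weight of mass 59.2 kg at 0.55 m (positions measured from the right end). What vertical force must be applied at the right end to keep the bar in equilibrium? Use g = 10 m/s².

Sum moments about the left end (the unknown pivot reaction has zero arm there).
Sack of grain: 23.1 × 10 = 231 N down at 2.741 m → arm 0.339 m, τ = 231 × 0.339 = 78.31 N·m clockwise.
Weight: 59.2 × 10 = 592 N down at 0.55 m → arm 2.53 m, τ = 592 × 2.53 = 1498 N·m clockwise.
Net moment of the loads = 1576 N·m clockwise.
The upward force F acts at the right end, arm 3.08 m, giving F × 3.08 counterclockwise.
Setting net torque to zero: F × 3.08 = 1576 → F = 1576 / 3.08 = 512 N.

F ≈ 512 N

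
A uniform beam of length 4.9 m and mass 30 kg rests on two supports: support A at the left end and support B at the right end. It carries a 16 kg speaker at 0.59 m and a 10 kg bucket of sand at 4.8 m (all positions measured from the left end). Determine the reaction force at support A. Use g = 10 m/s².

R_A ≈ 293 N

About support B:
Beam weight: 30 × 10 = 300 N down at 2.45 m → arm 2.45 m, τ = 300 × 2.45 = 735 N·m counterclockwise.
Speaker: 16 × 10 = 160 N down at 0.59 m → arm 4.31 m, τ = 160 × 4.31 = 689.6 N·m counterclockwise.
Bucket of sand: 10 × 10 = 100 N down at 4.8 m → arm 0.1 m, τ = 100 × 0.1 = 10 N·m counterclockwise.
Net load moment about support B = 1435 N·m counterclockwise.
Reaction R at support A is upward at 0 m, arm 4.9 m → moment R × 4.9 clockwise.
Balancing moments: R × 4.9 = 1435, giving R = 293 N.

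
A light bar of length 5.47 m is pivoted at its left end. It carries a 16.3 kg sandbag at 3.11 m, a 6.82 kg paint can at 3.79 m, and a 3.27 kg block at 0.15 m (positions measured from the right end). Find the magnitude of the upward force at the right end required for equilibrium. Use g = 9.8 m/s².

Choose the left end as the axis so the unknown pivot reaction has zero arm there.
Sandbag: 16.3 × 9.8 = 159.7 N down at 3.11 m → arm 2.36 m, τ = 159.7 × 2.36 = 376.9 N·m clockwise.
Paint can: 6.82 × 9.8 = 66.84 N down at 3.79 m → arm 1.68 m, τ = 66.84 × 1.68 = 112.3 N·m clockwise.
Block: 3.27 × 9.8 = 32.05 N down at 0.15 m → arm 5.32 m, τ = 32.05 × 5.32 = 170.5 N·m clockwise.
Net moment of the loads = 659.7 N·m clockwise.
The upward force F acts at the right end, arm 5.47 m, giving F × 5.47 counterclockwise.
Balancing moments: F × 5.47 = 659.7, giving F = 659.7 / 5.47 = 121 N.

F ≈ 121 N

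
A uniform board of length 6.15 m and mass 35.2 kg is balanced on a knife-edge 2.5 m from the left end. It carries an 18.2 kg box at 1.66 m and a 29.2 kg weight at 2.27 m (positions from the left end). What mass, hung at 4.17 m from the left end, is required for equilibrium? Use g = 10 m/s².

m ≈ 1.06 kg

About the knife-edge (at 2.5 m from the left end):
Beam weight: 35.2 × 10 = 352 N down at 3.075 m → arm 0.575 m, τ = 352 × 0.575 = 202.4 N·m clockwise.
Box: 18.2 × 10 = 182 N down at 1.66 m → arm 0.84 m, τ = 182 × 0.84 = 152.9 N·m counterclockwise.
Weight: 29.2 × 10 = 292 N down at 2.27 m → arm 0.23 m, τ = 292 × 0.23 = 67.16 N·m counterclockwise.
Net moment of known loads = 17.66 N·m counterclockwise.
An unknown mass m at 4.17 m has arm 1.67 m; its moment is m·g·1.67 clockwise.
Στ = 0 ⇒ m × 10 × 1.67 = 17.66 ⇒ m = 17.66 / (10 × 1.67) = 1.06 kg.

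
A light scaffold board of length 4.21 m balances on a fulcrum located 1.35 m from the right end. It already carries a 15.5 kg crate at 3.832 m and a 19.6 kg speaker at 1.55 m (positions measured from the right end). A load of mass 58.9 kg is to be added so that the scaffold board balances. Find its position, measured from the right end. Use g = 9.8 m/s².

Take moments about the fulcrum (at 1.35 m from the right end).
Crate: 15.5 × 9.8 = 151.9 N down at 3.832 m → arm 2.482 m, τ = 151.9 × 2.482 = 377 N·m counterclockwise.
Speaker: 19.6 × 9.8 = 192.1 N down at 1.55 m → arm 0.2 m, τ = 192.1 × 0.2 = 38.42 N·m counterclockwise.
Net moment of existing loads = 415.4 N·m counterclockwise.
The load weighs 58.9 × 9.8 = 577.2 N and must supply an equal clockwise moment, so its lever arm about the fulcrum is 415.4 / 577.2 = 0.72 m.
That puts it at 1.35 − 0.72 = 0.63 m from the right end.

x ≈ 0.63 m from the right end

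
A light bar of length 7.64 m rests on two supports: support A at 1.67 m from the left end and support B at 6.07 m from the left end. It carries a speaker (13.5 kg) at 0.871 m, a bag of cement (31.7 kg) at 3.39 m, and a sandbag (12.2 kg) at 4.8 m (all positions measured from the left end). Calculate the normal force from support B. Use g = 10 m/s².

R_B ≈ 186 N

Taking torques about support A:
Speaker: 13.5 × 10 = 135 N down at 0.871 m → arm 0.799 m, τ = 135 × 0.799 = 107.9 N·m counterclockwise.
Bag of cement: 31.7 × 10 = 317 N down at 3.39 m → arm 1.72 m, τ = 317 × 1.72 = 545.2 N·m clockwise.
Sandbag: 12.2 × 10 = 122 N down at 4.8 m → arm 3.13 m, τ = 122 × 3.13 = 381.9 N·m clockwise.
Net load moment about support A = 819.2 N·m clockwise.
Reaction R at support B is upward at 6.07 m, arm 4.4 m → moment R × 4.4 counterclockwise.
Στ = 0 ⇒ R × 4.4 = 819.2 ⇒ R = 186 N.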